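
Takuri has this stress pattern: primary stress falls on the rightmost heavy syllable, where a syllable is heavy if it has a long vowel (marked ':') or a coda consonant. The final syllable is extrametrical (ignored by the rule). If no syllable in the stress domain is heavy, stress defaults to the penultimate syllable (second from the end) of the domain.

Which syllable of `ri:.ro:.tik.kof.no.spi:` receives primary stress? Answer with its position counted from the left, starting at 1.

4

The final syllable (6, spi:) is extrametrical; the stress domain is syllables 1–5.
Weights: 1 ri: H, 2 ro: H, 3 tik H, 4 kof H, 5 no L.
Heavy syllables in the domain: 1, 2, 3, 4. The rightmost is syllable 4 (kof).
Primary stress: syllable 4 → ri:.ro:.tik.ˈkof.no.spi:.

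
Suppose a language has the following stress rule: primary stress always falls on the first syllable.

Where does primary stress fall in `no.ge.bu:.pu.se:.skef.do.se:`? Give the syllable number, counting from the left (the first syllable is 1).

The word has 8 syllables; the first syllable is syllable 1 (no).
Primary stress: syllable 1 → ˈno.ge.bu:.pu.se:.skef.do.se:.

1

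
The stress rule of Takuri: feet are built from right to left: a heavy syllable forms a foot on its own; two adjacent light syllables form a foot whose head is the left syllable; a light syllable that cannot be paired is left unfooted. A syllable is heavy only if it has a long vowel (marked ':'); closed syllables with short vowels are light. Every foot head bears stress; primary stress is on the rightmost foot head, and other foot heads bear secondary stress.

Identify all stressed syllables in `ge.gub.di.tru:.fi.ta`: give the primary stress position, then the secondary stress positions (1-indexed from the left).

Weights: 1 ge L, 2 gub L, 3 di L, 4 tru: H, 5 fi L, 6 ta L.
Parse right to left (heavy = foot alone; LL = one foot; stranded L unfooted): ge (ˈgub.di) (ˈtru:) (ˈfi.ta).
Foot heads: 2, 4, 5.
Primary stress on the rightmost head = syllable 5.
Secondary stress on 2, 4: ge.ˌgub.di.ˌtru:.ˈfi.ta.

primary 5, secondary 2, 4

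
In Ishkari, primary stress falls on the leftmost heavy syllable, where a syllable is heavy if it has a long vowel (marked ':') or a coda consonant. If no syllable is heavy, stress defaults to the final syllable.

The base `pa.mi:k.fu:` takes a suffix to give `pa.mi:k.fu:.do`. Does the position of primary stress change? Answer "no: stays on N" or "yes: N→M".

Base `pa.mi:k.fu:` (3 syllables):
  Weights: 1 pa L, 2 mi:k H, 3 fu: H.
  Heavy syllables in the domain: 2, 3. The leftmost is syllable 2 (mi:k).
  → primary stress on syllable 2.
Suffixed `pa.mi:k.fu:.do` (4 syllables):
  Weights: 1 pa L, 2 mi:k H, 3 fu: H, 4 do L.
  Heavy syllables in the domain: 2, 3. The leftmost is syllable 2 (mi:k).
  → primary stress on syllable 2.

no: stays on 2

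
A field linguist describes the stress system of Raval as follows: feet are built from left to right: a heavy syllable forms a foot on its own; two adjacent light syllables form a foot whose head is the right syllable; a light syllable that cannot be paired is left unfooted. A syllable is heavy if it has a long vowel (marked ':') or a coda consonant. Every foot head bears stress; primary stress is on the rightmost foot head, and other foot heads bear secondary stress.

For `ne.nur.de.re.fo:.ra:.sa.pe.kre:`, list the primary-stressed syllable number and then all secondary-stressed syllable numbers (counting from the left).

primary 9, secondary 2, 4, 5, 6, 8

Weights: 1 ne L, 2 nur H, 3 de L, 4 re L, 5 fo: H, 6 ra: H, 7 sa L, 8 pe L, 9 kre: H.
Parse left to right (heavy = foot alone; LL = one foot; stranded L unfooted): ne (ˈnur) (de.ˈre) (ˈfo:) (ˈra:) (sa.ˈpe) (ˈkre:).
Foot heads: 2, 4, 5, 6, 8, 9.
Primary stress on the rightmost head = syllable 9.
Secondary stress on 2, 4, 5, 6, 8: ne.ˌnur.de.ˌre.ˌfo:.ˌra:.sa.ˌpe.ˈkre:.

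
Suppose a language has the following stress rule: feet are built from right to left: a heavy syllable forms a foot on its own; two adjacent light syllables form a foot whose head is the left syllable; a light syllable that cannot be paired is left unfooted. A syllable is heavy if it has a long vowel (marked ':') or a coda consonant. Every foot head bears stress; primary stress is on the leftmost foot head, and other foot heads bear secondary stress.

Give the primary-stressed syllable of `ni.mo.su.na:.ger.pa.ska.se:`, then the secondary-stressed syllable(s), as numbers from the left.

Weights: 1 ni L, 2 mo L, 3 su L, 4 na: H, 5 ger H, 6 pa L, 7 ska L, 8 se: H.
Parse right to left (heavy = foot alone; LL = one foot; stranded L unfooted): ni (ˈmo.su) (ˈna:) (ˈger) (ˈpa.ska) (ˈse:).
Foot heads: 2, 4, 5, 6, 8.
Primary stress on the leftmost head = syllable 2.
Secondary stress on 4, 5, 6, 8: ni.ˈmo.su.ˌna:.ˌger.ˌpa.ska.ˌse:.

primary 2, secondary 4, 5, 6, 8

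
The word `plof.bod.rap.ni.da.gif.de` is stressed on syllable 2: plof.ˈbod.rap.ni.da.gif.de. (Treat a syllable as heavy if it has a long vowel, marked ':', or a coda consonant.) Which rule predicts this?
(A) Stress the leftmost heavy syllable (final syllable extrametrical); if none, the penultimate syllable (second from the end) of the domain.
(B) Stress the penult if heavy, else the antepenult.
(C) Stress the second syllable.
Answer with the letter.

C

Rule A → syllable 1 (observed: 2).
Rule B → syllable 6 (observed: 2).
Rule C → syllable 2 ✓.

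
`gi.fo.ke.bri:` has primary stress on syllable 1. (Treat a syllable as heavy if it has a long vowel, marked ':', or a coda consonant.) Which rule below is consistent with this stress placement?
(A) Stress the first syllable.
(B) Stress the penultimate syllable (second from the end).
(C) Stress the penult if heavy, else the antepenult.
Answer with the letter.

A

Rule A → syllable 1 ✓.
Rule B → syllable 3 (observed: 1).
Rule C → syllable 2 (observed: 1).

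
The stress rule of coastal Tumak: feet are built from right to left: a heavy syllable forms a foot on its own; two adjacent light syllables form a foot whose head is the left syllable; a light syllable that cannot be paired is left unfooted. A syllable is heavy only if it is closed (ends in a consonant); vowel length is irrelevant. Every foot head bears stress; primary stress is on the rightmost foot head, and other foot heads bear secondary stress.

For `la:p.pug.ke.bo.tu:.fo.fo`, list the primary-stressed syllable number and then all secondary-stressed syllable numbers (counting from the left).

primary 6, secondary 1, 2, 4

Weights: 1 la:p H, 2 pug H, 3 ke L, 4 bo L, 5 tu: L, 6 fo L, 7 fo L.
Parse right to left (heavy = foot alone; LL = one foot; stranded L unfooted): (ˈla:p) (ˈpug) ke (ˈbo.tu:) (ˈfo.fo).
Foot heads: 1, 2, 4, 6.
Primary stress on the rightmost head = syllable 6.
Secondary stress on 1, 2, 4: ˌla:p.ˌpug.ke.ˌbo.tu:.ˈfo.fo.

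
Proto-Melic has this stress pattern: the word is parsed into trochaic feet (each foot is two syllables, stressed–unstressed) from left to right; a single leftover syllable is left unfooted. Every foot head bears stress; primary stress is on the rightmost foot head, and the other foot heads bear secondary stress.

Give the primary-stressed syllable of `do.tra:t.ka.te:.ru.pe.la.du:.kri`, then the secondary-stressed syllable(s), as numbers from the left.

primary 7, secondary 1, 3, 5

Parse left to right into trochaic (ˈσσ) feet: (ˈdo.tra:t) (ˈka.te:) (ˈru.pe) (ˈla.du:) kri. Syllable 9 is left unfooted.
Foot heads (stressed positions): 1, 3, 5, 7.
End Rule Rightmost: primary stress on the rightmost head = syllable 7.
Secondary stress on 1, 3, 5: ˌdo.tra:t.ˌka.te:.ˌru.pe.ˈla.du:.kri.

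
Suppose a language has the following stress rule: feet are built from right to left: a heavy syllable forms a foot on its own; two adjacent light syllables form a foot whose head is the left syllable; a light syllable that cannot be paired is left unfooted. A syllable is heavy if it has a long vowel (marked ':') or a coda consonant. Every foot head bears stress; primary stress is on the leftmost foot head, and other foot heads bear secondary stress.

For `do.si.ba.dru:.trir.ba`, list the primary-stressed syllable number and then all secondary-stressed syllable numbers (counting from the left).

Weights: 1 do L, 2 si L, 3 ba L, 4 dru: H, 5 trir H, 6 ba L.
Parse right to left (heavy = foot alone; LL = one foot; stranded L unfooted): do (ˈsi.ba) (ˈdru:) (ˈtrir) ba.
Foot heads: 2, 4, 5.
Primary stress on the leftmost head = syllable 2.
Secondary stress on 4, 5: do.ˈsi.ba.ˌdru:.ˌtrir.ba.

primary 2, secondary 4, 5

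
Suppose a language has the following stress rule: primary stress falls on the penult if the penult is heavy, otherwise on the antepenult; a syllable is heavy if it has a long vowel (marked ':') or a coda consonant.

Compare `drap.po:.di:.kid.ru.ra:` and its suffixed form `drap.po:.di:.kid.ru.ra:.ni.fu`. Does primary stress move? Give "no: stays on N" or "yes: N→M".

Base `drap.po:.di:.kid.ru.ra:` (6 syllables):
  Weights: 4 kid H, 5 ru L, 6 ra: H.
  The penult (syllable 5, ru) is light, so stress falls on the antepenult (syllable 4, kid).
  → primary stress on syllable 4.
Suffixed `drap.po:.di:.kid.ru.ra:.ni.fu` (8 syllables):
  Weights: 6 ra: H, 7 ni L, 8 fu L.
  The penult (syllable 7, ni) is light, so stress falls on the antepenult (syllable 6, ra:).
  → primary stress on syllable 6.

yes: 4→6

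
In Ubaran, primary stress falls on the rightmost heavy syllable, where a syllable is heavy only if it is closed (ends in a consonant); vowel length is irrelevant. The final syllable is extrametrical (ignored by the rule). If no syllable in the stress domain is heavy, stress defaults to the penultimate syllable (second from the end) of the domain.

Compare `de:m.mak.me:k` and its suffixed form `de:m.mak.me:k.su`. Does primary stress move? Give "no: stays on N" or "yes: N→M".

Base `de:m.mak.me:k` (3 syllables):
  The final syllable (3, me:k) is extrametrical; the stress domain is syllables 1–2.
  Weights: 1 de:m H, 2 mak H.
  Heavy syllables in the domain: 1, 2. The rightmost is syllable 2 (mak).
  → primary stress on syllable 2.
Suffixed `de:m.mak.me:k.su` (4 syllables):
  The final syllable (4, su) is extrametrical; the stress domain is syllables 1–3.
  Weights: 1 de:m H, 2 mak H, 3 me:k H.
  Heavy syllables in the domain: 1, 2, 3. The rightmost is syllable 3 (me:k).
  → primary stress on syllable 3.

yes: 2→3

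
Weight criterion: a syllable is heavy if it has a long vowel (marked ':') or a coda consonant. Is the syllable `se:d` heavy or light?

`se:d`: long vowel, closed (coda /d/). Long vowel and closed → heavy.

heavy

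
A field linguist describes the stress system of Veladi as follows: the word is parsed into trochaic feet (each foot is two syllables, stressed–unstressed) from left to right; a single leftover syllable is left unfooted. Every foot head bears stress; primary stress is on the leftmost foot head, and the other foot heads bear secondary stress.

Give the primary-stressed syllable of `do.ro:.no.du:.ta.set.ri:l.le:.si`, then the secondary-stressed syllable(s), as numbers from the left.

Parse left to right into trochaic (ˈσσ) feet: (ˈdo.ro:) (ˈno.du:) (ˈta.set) (ˈri:l.le:) si. Syllable 9 is left unfooted.
Foot heads (stressed positions): 1, 3, 5, 7.
End Rule Leftmost: primary stress on the leftmost head = syllable 1.
Secondary stress on 3, 5, 7: ˈdo.ro:.ˌno.du:.ˌta.set.ˌri:l.le:.si.

primary 1, secondary 3, 5, 7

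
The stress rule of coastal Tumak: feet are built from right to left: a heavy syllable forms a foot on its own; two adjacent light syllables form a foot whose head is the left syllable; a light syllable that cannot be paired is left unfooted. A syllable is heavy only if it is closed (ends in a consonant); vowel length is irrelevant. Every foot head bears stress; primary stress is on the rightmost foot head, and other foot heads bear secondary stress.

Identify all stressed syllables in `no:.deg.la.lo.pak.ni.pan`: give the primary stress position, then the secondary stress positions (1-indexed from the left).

Weights: 1 no: L, 2 deg H, 3 la L, 4 lo L, 5 pak H, 6 ni L, 7 pan H.
Parse right to left (heavy = foot alone; LL = one foot; stranded L unfooted): no: (ˈdeg) (ˈla.lo) (ˈpak) ni (ˈpan).
Foot heads: 2, 3, 5, 7.
Primary stress on the rightmost head = syllable 7.
Secondary stress on 2, 3, 5: no:.ˌdeg.ˌla.lo.ˌpak.ni.ˈpan.

primary 7, secondary 2, 3, 5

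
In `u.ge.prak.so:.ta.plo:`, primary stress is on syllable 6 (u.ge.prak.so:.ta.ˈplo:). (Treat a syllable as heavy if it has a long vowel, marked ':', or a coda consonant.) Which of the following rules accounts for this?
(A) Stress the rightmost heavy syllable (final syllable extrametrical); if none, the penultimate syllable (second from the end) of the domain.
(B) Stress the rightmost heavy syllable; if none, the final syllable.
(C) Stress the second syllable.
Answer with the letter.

B

Rule A → syllable 4 (observed: 6).
Rule B → syllable 6 ✓.
Rule C → syllable 2 (observed: 6).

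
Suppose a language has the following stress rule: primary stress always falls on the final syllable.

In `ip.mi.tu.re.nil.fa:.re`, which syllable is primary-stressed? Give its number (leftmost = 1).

7

The word has 7 syllables; the final syllable is syllable 7 (re).
Primary stress: syllable 7 → ip.mi.tu.re.nil.fa:.ˈre.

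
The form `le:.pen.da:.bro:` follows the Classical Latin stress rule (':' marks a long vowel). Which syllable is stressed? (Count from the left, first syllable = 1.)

Classical Latin: stress the penult if heavy (long vowel or closed), else the antepenult.
Weights: 2 pen H, 3 da: H, 4 bro: H.
The penult (syllable 3, da:) is heavy, so it takes stress.
Stress on syllable 3: le:.pen.ˈda:.bro:.

3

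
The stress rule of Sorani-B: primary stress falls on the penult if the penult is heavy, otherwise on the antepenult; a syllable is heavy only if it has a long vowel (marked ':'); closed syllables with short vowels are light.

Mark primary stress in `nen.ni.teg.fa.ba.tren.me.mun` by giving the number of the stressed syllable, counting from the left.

6

Weights: 6 tren L, 7 me L, 8 mun L.
The penult (syllable 7, me) is light, so stress falls on the antepenult (syllable 6, tren).
Primary stress: syllable 6 → nen.ni.teg.fa.ba.ˈtren.me.mun.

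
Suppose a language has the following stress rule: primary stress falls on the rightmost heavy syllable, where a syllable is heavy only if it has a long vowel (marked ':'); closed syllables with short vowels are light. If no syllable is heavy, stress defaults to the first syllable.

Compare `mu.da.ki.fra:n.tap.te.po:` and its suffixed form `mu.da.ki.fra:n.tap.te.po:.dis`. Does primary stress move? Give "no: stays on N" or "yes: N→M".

Base `mu.da.ki.fra:n.tap.te.po:` (7 syllables):
  Weights: 1 mu L, 2 da L, 3 ki L, 4 fra:n H, 5 tap L, 6 te L, 7 po: H.
  Heavy syllables in the domain: 4, 7. The rightmost is syllable 7 (po:).
  → primary stress on syllable 7.
Suffixed `mu.da.ki.fra:n.tap.te.po:.dis` (8 syllables):
  Weights: 1 mu L, 2 da L, 3 ki L, 4 fra:n H, 5 tap L, 6 te L, 7 po: H, 8 dis L.
  Heavy syllables in the domain: 4, 7. The rightmost is syllable 7 (po:).
  → primary stress on syllable 7.

no: stays on 7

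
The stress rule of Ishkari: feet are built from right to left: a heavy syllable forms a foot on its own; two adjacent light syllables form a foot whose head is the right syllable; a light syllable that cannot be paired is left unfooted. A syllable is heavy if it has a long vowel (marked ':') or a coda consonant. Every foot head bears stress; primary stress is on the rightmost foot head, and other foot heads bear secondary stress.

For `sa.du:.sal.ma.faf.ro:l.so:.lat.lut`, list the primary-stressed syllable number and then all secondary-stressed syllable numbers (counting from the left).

Weights: 1 sa L, 2 du: H, 3 sal H, 4 ma L, 5 faf H, 6 ro:l H, 7 so: H, 8 lat H, 9 lut H.
Parse right to left (heavy = foot alone; LL = one foot; stranded L unfooted): sa (ˈdu:) (ˈsal) ma (ˈfaf) (ˈro:l) (ˈso:) (ˈlat) (ˈlut).
Foot heads: 2, 3, 5, 6, 7, 8, 9.
Primary stress on the rightmost head = syllable 9.
Secondary stress on 2, 3, 5, 6, 7, 8: sa.ˌdu:.ˌsal.ma.ˌfaf.ˌro:l.ˌso:.ˌlat.ˈlut.

primary 9, secondary 2, 3, 5, 6, 7, 8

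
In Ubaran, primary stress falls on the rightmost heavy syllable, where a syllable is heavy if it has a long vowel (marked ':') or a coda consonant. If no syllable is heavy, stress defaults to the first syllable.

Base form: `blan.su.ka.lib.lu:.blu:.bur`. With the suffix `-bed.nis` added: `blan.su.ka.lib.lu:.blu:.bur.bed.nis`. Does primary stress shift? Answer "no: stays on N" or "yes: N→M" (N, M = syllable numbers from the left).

Base `blan.su.ka.lib.lu:.blu:.bur` (7 syllables):
  Weights: 1 blan H, 2 su L, 3 ka L, 4 lib H, 5 lu: H, 6 blu: H, 7 bur H.
  Heavy syllables in the domain: 1, 4, 5, 6, 7. The rightmost is syllable 7 (bur).
  → primary stress on syllable 7.
Suffixed `blan.su.ka.lib.lu:.blu:.bur.bed.nis` (9 syllables):
  Weights: 1 blan H, 2 su L, 3 ka L, 4 lib H, 5 lu: H, 6 blu: H, 7 bur H, 8 bed H, 9 nis H.
  Heavy syllables in the domain: 1, 4, 5, 6, 7, 8, 9. The rightmost is syllable 9 (nis).
  → primary stress on syllable 9.

yes: 7→9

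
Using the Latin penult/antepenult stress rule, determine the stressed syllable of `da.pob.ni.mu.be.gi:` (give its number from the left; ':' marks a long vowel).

Classical Latin: stress the penult if heavy (long vowel or closed), else the antepenult.
Weights: 4 mu L, 5 be L, 6 gi: H.
The penult (syllable 5, be) is light, so stress falls on the antepenult (syllable 4, mu).
Stress on syllable 4: da.pob.ni.ˈmu.be.gi:.

4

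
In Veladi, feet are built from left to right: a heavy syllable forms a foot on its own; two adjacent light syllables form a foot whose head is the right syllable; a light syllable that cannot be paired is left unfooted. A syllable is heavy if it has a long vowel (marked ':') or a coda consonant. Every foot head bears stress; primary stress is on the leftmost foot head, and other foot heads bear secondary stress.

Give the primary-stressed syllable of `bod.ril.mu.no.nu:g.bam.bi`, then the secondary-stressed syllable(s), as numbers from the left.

Weights: 1 bod H, 2 ril H, 3 mu L, 4 no L, 5 nu:g H, 6 bam H, 7 bi L.
Parse left to right (heavy = foot alone; LL = one foot; stranded L unfooted): (ˈbod) (ˈril) (mu.ˈno) (ˈnu:g) (ˈbam) bi.
Foot heads: 1, 2, 4, 5, 6.
Primary stress on the leftmost head = syllable 1.
Secondary stress on 2, 4, 5, 6: ˈbod.ˌril.mu.ˌno.ˌnu:g.ˌbam.bi.

primary 1, secondary 2, 4, 5, 6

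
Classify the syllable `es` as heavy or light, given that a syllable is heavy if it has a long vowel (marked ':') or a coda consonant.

`es`: short vowel, closed (coda /s/). Closed → heavy.

heavy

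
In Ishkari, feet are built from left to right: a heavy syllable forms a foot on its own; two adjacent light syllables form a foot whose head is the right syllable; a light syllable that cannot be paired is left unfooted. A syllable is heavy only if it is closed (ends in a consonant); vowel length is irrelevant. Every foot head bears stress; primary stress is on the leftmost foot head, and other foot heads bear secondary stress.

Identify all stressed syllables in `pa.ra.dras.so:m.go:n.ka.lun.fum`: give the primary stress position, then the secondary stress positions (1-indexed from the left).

Weights: 1 pa L, 2 ra L, 3 dras H, 4 so:m H, 5 go:n H, 6 ka L, 7 lun H, 8 fum H.
Parse left to right (heavy = foot alone; LL = one foot; stranded L unfooted): (pa.ˈra) (ˈdras) (ˈso:m) (ˈgo:n) ka (ˈlun) (ˈfum).
Foot heads: 2, 3, 4, 5, 7, 8.
Primary stress on the leftmost head = syllable 2.
Secondary stress on 3, 4, 5, 7, 8: pa.ˈra.ˌdras.ˌso:m.ˌgo:n.ka.ˌlun.ˌfum.

primary 2, secondary 3, 4, 5, 7, 8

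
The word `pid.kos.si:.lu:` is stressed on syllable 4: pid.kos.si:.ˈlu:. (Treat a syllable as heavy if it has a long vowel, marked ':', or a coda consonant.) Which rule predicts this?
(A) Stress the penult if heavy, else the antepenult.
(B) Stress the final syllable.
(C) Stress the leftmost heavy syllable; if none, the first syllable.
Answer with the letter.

B

Rule A → syllable 3 (observed: 4).
Rule B → syllable 4 ✓.
Rule C → syllable 1 (observed: 4).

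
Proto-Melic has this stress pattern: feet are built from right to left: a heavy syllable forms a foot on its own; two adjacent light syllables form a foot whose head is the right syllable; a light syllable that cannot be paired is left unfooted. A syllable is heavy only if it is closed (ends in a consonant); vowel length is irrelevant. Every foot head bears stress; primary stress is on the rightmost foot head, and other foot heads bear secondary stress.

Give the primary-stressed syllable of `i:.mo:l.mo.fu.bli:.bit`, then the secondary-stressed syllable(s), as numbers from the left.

Weights: 1 i: L, 2 mo:l H, 3 mo L, 4 fu L, 5 bli: L, 6 bit H.
Parse right to left (heavy = foot alone; LL = one foot; stranded L unfooted): i: (ˈmo:l) mo (fu.ˈbli:) (ˈbit).
Foot heads: 2, 5, 6.
Primary stress on the rightmost head = syllable 6.
Secondary stress on 2, 5: i:.ˌmo:l.mo.fu.ˌbli:.ˈbit.

primary 6, secondary 2, 5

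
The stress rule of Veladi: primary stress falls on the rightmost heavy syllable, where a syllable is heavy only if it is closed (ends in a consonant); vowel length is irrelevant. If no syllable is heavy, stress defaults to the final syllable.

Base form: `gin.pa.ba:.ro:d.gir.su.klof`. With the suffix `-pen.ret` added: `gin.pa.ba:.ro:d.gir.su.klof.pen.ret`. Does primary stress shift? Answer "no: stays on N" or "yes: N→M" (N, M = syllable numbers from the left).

Base `gin.pa.ba:.ro:d.gir.su.klof` (7 syllables):
  Weights: 1 gin H, 2 pa L, 3 ba: L, 4 ro:d H, 5 gir H, 6 su L, 7 klof H.
  Heavy syllables in the domain: 1, 4, 5, 7. The rightmost is syllable 7 (klof).
  → primary stress on syllable 7.
Suffixed `gin.pa.ba:.ro:d.gir.su.klof.pen.ret` (9 syllables):
  Weights: 1 gin H, 2 pa L, 3 ba: L, 4 ro:d H, 5 gir H, 6 su L, 7 klof H, 8 pen H, 9 ret H.
  Heavy syllables in the domain: 1, 4, 5, 7, 8, 9. The rightmost is syllable 9 (ret).
  → primary stress on syllable 9.

yes: 7→9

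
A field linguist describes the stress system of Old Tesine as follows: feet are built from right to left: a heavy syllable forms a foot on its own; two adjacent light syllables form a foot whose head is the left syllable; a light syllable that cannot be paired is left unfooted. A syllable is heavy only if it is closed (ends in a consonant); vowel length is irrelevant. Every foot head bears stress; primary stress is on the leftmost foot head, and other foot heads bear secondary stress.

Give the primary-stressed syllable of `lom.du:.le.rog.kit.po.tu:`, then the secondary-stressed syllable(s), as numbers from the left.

Weights: 1 lom H, 2 du: L, 3 le L, 4 rog H, 5 kit H, 6 po L, 7 tu: L.
Parse right to left (heavy = foot alone; LL = one foot; stranded L unfooted): (ˈlom) (ˈdu:.le) (ˈrog) (ˈkit) (ˈpo.tu:).
Foot heads: 1, 2, 4, 5, 6.
Primary stress on the leftmost head = syllable 1.
Secondary stress on 2, 4, 5, 6: ˈlom.ˌdu:.le.ˌrog.ˌkit.ˌpo.tu:.

primary 1, secondary 2, 4, 5, 6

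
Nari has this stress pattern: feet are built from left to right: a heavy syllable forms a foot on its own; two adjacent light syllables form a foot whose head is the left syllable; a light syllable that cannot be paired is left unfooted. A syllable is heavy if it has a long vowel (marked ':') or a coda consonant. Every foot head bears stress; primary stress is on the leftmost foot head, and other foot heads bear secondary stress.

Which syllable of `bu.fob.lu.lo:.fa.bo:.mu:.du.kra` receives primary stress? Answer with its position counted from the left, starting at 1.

2

Weights: 1 bu L, 2 fob H, 3 lu L, 4 lo: H, 5 fa L, 6 bo: H, 7 mu: H, 8 du L, 9 kra L.
Parse left to right (heavy = foot alone; LL = one foot; stranded L unfooted): bu (ˈfob) lu (ˈlo:) fa (ˈbo:) (ˈmu:) (ˈdu.kra).
Foot heads: 2, 4, 6, 7, 8.
Primary stress on the leftmost head = syllable 2.
Primary stress: syllable 2 → bu.ˈfob.lu.lo:.fa.bo:.mu:.du.kra.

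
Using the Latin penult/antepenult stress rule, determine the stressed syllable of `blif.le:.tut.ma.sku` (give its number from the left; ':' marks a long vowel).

Classical Latin: stress the penult if heavy (long vowel or closed), else the antepenult.
Weights: 3 tut H, 4 ma L, 5 sku L.
The penult (syllable 4, ma) is light, so stress falls on the antepenult (syllable 3, tut).
Stress on syllable 3: blif.le:.ˈtut.ma.sku.

3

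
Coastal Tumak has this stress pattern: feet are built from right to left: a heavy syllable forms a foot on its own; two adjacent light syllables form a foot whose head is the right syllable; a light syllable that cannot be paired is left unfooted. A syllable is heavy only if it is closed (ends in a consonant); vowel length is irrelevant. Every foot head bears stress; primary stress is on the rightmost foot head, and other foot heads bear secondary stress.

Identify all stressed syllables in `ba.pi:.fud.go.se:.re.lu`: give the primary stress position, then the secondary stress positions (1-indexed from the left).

Weights: 1 ba L, 2 pi: L, 3 fud H, 4 go L, 5 se: L, 6 re L, 7 lu L.
Parse right to left (heavy = foot alone; LL = one foot; stranded L unfooted): (ba.ˈpi:) (ˈfud) (go.ˈse:) (re.ˈlu).
Foot heads: 2, 3, 5, 7.
Primary stress on the rightmost head = syllable 7.
Secondary stress on 2, 3, 5: ba.ˌpi:.ˌfud.go.ˌse:.re.ˈlu.

primary 7, secondary 2, 3, 5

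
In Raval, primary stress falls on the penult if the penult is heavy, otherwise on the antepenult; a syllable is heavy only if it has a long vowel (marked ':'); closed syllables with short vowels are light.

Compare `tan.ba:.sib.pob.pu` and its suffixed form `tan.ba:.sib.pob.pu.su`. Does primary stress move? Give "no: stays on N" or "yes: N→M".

yes: 3→4

Base `tan.ba:.sib.pob.pu` (5 syllables):
  Weights: 3 sib L, 4 pob L, 5 pu L.
  The penult (syllable 4, pob) is light, so stress falls on the antepenult (syllable 3, sib).
  → primary stress on syllable 3.
Suffixed `tan.ba:.sib.pob.pu.su` (6 syllables):
  Weights: 4 pob L, 5 pu L, 6 su L.
  The penult (syllable 5, pu) is light, so stress falls on the antepenult (syllable 4, pob).
  → primary stress on syllable 4.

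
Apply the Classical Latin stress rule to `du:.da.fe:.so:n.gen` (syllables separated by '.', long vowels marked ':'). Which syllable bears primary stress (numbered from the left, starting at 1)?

4

Classical Latin: stress the penult if heavy (long vowel or closed), else the antepenult.
Weights: 3 fe: H, 4 so:n H, 5 gen H.
The penult (syllable 4, so:n) is heavy, so it takes stress.
Stress on syllable 4: du:.da.fe:.ˈso:n.gen.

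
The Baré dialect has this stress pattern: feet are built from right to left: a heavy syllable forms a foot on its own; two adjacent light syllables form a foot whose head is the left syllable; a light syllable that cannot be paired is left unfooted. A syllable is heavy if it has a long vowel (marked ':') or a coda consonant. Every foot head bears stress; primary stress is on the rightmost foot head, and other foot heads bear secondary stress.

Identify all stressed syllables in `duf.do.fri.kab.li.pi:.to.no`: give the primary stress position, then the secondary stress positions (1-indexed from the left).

primary 7, secondary 1, 2, 4, 6

Weights: 1 duf H, 2 do L, 3 fri L, 4 kab H, 5 li L, 6 pi: H, 7 to L, 8 no L.
Parse right to left (heavy = foot alone; LL = one foot; stranded L unfooted): (ˈduf) (ˈdo.fri) (ˈkab) li (ˈpi:) (ˈto.no).
Foot heads: 1, 2, 4, 6, 7.
Primary stress on the rightmost head = syllable 7.
Secondary stress on 1, 2, 4, 6: ˌduf.ˌdo.fri.ˌkab.li.ˌpi:.ˈto.no.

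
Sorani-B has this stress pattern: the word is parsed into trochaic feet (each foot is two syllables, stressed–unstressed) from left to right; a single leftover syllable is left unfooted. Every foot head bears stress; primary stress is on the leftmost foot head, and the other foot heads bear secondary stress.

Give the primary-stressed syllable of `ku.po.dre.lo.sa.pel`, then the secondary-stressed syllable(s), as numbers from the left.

primary 1, secondary 3, 5

Parse left to right into trochaic (ˈσσ) feet: (ˈku.po) (ˈdre.lo) (ˈsa.pel).
Foot heads (stressed positions): 1, 3, 5.
End Rule Leftmost: primary stress on the leftmost head = syllable 1.
Secondary stress on 3, 5: ˈku.po.ˌdre.lo.ˌsa.pel.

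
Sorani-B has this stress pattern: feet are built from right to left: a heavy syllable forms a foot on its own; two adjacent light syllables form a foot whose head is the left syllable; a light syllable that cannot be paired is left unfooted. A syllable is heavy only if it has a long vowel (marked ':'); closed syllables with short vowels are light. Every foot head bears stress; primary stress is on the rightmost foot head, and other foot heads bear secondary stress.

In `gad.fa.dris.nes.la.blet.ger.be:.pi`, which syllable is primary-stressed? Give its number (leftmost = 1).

8

Weights: 1 gad L, 2 fa L, 3 dris L, 4 nes L, 5 la L, 6 blet L, 7 ger L, 8 be: H, 9 pi L.
Parse right to left (heavy = foot alone; LL = one foot; stranded L unfooted): gad (ˈfa.dris) (ˈnes.la) (ˈblet.ger) (ˈbe:) pi.
Foot heads: 2, 4, 6, 8.
Primary stress on the rightmost head = syllable 8.
Primary stress: syllable 8 → gad.fa.dris.nes.la.blet.ger.ˈbe:.pi.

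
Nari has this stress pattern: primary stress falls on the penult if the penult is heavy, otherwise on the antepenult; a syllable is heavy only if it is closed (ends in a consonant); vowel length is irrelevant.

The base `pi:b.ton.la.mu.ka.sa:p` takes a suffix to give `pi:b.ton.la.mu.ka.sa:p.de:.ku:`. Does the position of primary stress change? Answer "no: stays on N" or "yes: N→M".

Base `pi:b.ton.la.mu.ka.sa:p` (6 syllables):
  Weights: 4 mu L, 5 ka L, 6 sa:p H.
  The penult (syllable 5, ka) is light, so stress falls on the antepenult (syllable 4, mu).
  → primary stress on syllable 4.
Suffixed `pi:b.ton.la.mu.ka.sa:p.de:.ku:` (8 syllables):
  Weights: 6 sa:p H, 7 de: L, 8 ku: L.
  The penult (syllable 7, de:) is light, so stress falls on the antepenult (syllable 6, sa:p).
  → primary stress on syllable 6.

yes: 4→6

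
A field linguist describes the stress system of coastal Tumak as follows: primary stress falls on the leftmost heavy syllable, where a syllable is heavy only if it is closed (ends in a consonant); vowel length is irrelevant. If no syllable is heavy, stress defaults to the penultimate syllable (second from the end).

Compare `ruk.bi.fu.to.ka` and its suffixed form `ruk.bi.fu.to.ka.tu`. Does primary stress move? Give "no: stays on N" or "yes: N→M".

no: stays on 1

Base `ruk.bi.fu.to.ka` (5 syllables):
  Weights: 1 ruk H, 2 bi L, 3 fu L, 4 to L, 5 ka L.
  Heavy syllables in the domain: 1. The leftmost is syllable 1 (ruk).
  → primary stress on syllable 1.
Suffixed `ruk.bi.fu.to.ka.tu` (6 syllables):
  Weights: 1 ruk H, 2 bi L, 3 fu L, 4 to L, 5 ka L, 6 tu L.
  Heavy syllables in the domain: 1. The leftmost is syllable 1 (ruk).
  → primary stress on syllable 1.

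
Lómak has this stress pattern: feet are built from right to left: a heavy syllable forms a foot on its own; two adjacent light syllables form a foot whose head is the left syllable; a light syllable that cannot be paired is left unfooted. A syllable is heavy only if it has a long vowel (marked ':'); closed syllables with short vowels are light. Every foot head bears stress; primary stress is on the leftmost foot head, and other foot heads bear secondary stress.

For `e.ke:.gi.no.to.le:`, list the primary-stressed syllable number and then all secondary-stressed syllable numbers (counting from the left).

primary 2, secondary 4, 6

Weights: 1 e L, 2 ke: H, 3 gi L, 4 no L, 5 to L, 6 le: H.
Parse right to left (heavy = foot alone; LL = one foot; stranded L unfooted): e (ˈke:) gi (ˈno.to) (ˈle:).
Foot heads: 2, 4, 6.
Primary stress on the leftmost head = syllable 2.
Secondary stress on 4, 6: e.ˈke:.gi.ˌno.to.ˌle:.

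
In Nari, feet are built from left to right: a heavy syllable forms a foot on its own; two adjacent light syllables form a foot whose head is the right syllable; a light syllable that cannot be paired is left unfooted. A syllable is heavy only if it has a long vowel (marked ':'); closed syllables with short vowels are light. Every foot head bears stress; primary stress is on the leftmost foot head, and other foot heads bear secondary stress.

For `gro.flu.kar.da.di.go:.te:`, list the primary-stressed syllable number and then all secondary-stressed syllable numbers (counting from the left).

primary 2, secondary 4, 6, 7

Weights: 1 gro L, 2 flu L, 3 kar L, 4 da L, 5 di L, 6 go: H, 7 te: H.
Parse left to right (heavy = foot alone; LL = one foot; stranded L unfooted): (gro.ˈflu) (kar.ˈda) di (ˈgo:) (ˈte:).
Foot heads: 2, 4, 6, 7.
Primary stress on the leftmost head = syllable 2.
Secondary stress on 4, 6, 7: gro.ˈflu.kar.ˌda.di.ˌgo:.ˌte:.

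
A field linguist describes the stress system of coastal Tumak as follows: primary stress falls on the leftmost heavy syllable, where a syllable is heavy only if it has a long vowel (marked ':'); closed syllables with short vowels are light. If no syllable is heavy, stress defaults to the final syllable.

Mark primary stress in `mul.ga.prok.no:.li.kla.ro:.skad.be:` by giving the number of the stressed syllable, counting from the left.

4

Weights: 1 mul L, 2 ga L, 3 prok L, 4 no: H, 5 li L, 6 kla L, 7 ro: H, 8 skad L, 9 be: H.
Heavy syllables in the domain: 4, 7, 9. The leftmost is syllable 4 (no:).
Primary stress: syllable 4 → mul.ga.prok.ˈno:.li.kla.ro:.skad.be:.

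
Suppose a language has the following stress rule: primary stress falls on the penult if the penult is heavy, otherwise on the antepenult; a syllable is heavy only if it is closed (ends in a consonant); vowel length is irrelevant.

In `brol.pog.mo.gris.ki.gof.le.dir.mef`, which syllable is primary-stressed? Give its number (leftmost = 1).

8

Weights: 7 le L, 8 dir H, 9 mef H.
The penult (syllable 8, dir) is heavy, so it takes stress.
Primary stress: syllable 8 → brol.pog.mo.gris.ki.gof.le.ˈdir.mef.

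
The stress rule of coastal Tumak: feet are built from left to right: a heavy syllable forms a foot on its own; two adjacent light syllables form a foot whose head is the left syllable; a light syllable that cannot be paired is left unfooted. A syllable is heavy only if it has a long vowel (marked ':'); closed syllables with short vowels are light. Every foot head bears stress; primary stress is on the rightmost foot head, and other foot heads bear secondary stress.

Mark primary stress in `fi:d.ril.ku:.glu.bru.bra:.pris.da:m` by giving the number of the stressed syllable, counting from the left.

Weights: 1 fi:d H, 2 ril L, 3 ku: H, 4 glu L, 5 bru L, 6 bra: H, 7 pris L, 8 da:m H.
Parse left to right (heavy = foot alone; LL = one foot; stranded L unfooted): (ˈfi:d) ril (ˈku:) (ˈglu.bru) (ˈbra:) pris (ˈda:m).
Foot heads: 1, 3, 4, 6, 8.
Primary stress on the rightmost head = syllable 8.
Primary stress: syllable 8 → fi:d.ril.ku:.glu.bru.bra:.pris.ˈda:m.

8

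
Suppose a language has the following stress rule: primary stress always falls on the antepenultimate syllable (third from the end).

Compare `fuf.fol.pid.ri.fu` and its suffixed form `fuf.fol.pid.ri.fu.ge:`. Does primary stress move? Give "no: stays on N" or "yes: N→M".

yes: 3→4

Base `fuf.fol.pid.ri.fu` (5 syllables):
  The word has 5 syllables; the antepenultimate syllable (third from the end) is syllable 3 (pid).
  → primary stress on syllable 3.
Suffixed `fuf.fol.pid.ri.fu.ge:` (6 syllables):
  The word has 6 syllables; the antepenultimate syllable (third from the end) is syllable 4 (ri).
  → primary stress on syllable 4.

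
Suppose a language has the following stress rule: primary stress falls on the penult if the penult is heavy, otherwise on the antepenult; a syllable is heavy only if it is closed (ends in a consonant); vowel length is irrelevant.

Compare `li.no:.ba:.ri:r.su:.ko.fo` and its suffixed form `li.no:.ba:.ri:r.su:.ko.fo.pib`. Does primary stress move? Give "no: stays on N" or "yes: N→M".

Base `li.no:.ba:.ri:r.su:.ko.fo` (7 syllables):
  Weights: 5 su: L, 6 ko L, 7 fo L.
  The penult (syllable 6, ko) is light, so stress falls on the antepenult (syllable 5, su:).
  → primary stress on syllable 5.
Suffixed `li.no:.ba:.ri:r.su:.ko.fo.pib` (8 syllables):
  Weights: 6 ko L, 7 fo L, 8 pib H.
  The penult (syllable 7, fo) is light, so stress falls on the antepenult (syllable 6, ko).
  → primary stress on syllable 6.

yes: 5→6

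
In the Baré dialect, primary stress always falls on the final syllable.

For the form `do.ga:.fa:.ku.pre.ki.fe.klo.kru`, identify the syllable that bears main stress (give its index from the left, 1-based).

9

The word has 9 syllables; the final syllable is syllable 9 (kru).
Primary stress: syllable 9 → do.ga:.fa:.ku.pre.ki.fe.klo.ˈkru.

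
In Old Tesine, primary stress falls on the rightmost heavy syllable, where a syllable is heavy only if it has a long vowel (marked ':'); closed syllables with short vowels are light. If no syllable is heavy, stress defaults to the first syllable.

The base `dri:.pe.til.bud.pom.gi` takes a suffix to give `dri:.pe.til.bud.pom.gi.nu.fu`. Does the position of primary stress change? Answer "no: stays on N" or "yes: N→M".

no: stays on 1

Base `dri:.pe.til.bud.pom.gi` (6 syllables):
  Weights: 1 dri: H, 2 pe L, 3 til L, 4 bud L, 5 pom L, 6 gi L.
  Heavy syllables in the domain: 1. The rightmost is syllable 1 (dri:).
  → primary stress on syllable 1.
Suffixed `dri:.pe.til.bud.pom.gi.nu.fu` (8 syllables):
  Weights: 1 dri: H, 2 pe L, 3 til L, 4 bud L, 5 pom L, 6 gi L, 7 nu L, 8 fu L.
  Heavy syllables in the domain: 1. The rightmost is syllable 1 (dri:).
  → primary stress on syllable 1.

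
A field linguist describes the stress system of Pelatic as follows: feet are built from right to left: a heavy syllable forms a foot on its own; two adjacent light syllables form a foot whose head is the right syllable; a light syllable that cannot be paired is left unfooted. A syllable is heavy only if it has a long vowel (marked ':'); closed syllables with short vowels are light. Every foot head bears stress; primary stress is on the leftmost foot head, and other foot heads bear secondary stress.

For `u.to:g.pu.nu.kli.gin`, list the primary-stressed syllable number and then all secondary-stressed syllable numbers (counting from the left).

Weights: 1 u L, 2 to:g H, 3 pu L, 4 nu L, 5 kli L, 6 gin L.
Parse right to left (heavy = foot alone; LL = one foot; stranded L unfooted): u (ˈto:g) (pu.ˈnu) (kli.ˈgin).
Foot heads: 2, 4, 6.
Primary stress on the leftmost head = syllable 2.
Secondary stress on 4, 6: u.ˈto:g.pu.ˌnu.kli.ˌgin.

primary 2, secondary 4, 6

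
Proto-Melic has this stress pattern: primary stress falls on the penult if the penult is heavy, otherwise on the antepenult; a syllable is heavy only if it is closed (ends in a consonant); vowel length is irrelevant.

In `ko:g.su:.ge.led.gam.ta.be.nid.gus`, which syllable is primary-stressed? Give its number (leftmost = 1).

Weights: 7 be L, 8 nid H, 9 gus H.
The penult (syllable 8, nid) is heavy, so it takes stress.
Primary stress: syllable 8 → ko:g.su:.ge.led.gam.ta.be.ˈnid.gus.

8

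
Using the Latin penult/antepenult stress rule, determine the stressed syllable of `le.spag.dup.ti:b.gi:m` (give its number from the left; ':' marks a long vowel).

4

Classical Latin: stress the penult if heavy (long vowel or closed), else the antepenult.
Weights: 3 dup H, 4 ti:b H, 5 gi:m H.
The penult (syllable 4, ti:b) is heavy, so it takes stress.
Stress on syllable 4: le.spag.dup.ˈti:b.gi:m.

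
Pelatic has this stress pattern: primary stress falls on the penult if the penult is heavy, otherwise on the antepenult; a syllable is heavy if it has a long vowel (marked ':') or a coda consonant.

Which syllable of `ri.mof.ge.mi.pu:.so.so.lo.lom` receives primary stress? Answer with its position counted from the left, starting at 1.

Weights: 7 so L, 8 lo L, 9 lom H.
The penult (syllable 8, lo) is light, so stress falls on the antepenult (syllable 7, so).
Primary stress: syllable 7 → ri.mof.ge.mi.pu:.so.ˈso.lo.lom.

7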